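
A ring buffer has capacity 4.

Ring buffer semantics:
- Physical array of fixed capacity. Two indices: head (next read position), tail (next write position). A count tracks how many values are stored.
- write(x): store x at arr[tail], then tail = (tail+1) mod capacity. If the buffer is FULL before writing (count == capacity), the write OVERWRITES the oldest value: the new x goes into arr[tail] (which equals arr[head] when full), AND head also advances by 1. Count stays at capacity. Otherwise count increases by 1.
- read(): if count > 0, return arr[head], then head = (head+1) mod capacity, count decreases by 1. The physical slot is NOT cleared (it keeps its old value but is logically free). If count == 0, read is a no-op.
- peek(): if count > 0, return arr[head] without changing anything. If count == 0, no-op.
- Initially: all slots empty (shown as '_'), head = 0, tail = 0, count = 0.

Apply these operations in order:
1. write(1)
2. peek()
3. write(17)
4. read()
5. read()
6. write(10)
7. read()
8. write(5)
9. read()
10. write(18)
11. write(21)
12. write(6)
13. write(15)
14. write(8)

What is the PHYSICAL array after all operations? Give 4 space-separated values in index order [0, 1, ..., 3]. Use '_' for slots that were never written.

After op 1 (write(1)): arr=[1 _ _ _] head=0 tail=1 count=1
After op 2 (peek()): arr=[1 _ _ _] head=0 tail=1 count=1
After op 3 (write(17)): arr=[1 17 _ _] head=0 tail=2 count=2
After op 4 (read()): arr=[1 17 _ _] head=1 tail=2 count=1
After op 5 (read()): arr=[1 17 _ _] head=2 tail=2 count=0
After op 6 (write(10)): arr=[1 17 10 _] head=2 tail=3 count=1
After op 7 (read()): arr=[1 17 10 _] head=3 tail=3 count=0
After op 8 (write(5)): arr=[1 17 10 5] head=3 tail=0 count=1
After op 9 (read()): arr=[1 17 10 5] head=0 tail=0 count=0
After op 10 (write(18)): arr=[18 17 10 5] head=0 tail=1 count=1
After op 11 (write(21)): arr=[18 21 10 5] head=0 tail=2 count=2
After op 12 (write(6)): arr=[18 21 6 5] head=0 tail=3 count=3
After op 13 (write(15)): arr=[18 21 6 15] head=0 tail=0 count=4
After op 14 (write(8)): arr=[8 21 6 15] head=1 tail=1 count=4

Answer: 8 21 6 15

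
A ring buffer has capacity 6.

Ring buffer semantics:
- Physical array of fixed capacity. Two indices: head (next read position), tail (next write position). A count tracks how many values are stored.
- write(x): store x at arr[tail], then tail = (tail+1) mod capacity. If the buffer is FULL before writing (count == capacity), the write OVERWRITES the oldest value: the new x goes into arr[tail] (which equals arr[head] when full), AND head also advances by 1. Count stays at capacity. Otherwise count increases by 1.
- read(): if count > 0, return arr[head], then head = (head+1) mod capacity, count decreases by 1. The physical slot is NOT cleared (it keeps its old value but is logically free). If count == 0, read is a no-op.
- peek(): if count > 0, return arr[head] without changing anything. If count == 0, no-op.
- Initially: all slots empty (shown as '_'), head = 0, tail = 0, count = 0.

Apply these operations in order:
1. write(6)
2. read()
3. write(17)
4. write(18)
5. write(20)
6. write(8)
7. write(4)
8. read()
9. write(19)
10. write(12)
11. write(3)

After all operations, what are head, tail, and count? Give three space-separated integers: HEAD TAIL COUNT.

Answer: 3 3 6

Derivation:
After op 1 (write(6)): arr=[6 _ _ _ _ _] head=0 tail=1 count=1
After op 2 (read()): arr=[6 _ _ _ _ _] head=1 tail=1 count=0
After op 3 (write(17)): arr=[6 17 _ _ _ _] head=1 tail=2 count=1
After op 4 (write(18)): arr=[6 17 18 _ _ _] head=1 tail=3 count=2
After op 5 (write(20)): arr=[6 17 18 20 _ _] head=1 tail=4 count=3
After op 6 (write(8)): arr=[6 17 18 20 8 _] head=1 tail=5 count=4
After op 7 (write(4)): arr=[6 17 18 20 8 4] head=1 tail=0 count=5
After op 8 (read()): arr=[6 17 18 20 8 4] head=2 tail=0 count=4
After op 9 (write(19)): arr=[19 17 18 20 8 4] head=2 tail=1 count=5
After op 10 (write(12)): arr=[19 12 18 20 8 4] head=2 tail=2 count=6
After op 11 (write(3)): arr=[19 12 3 20 8 4] head=3 tail=3 count=6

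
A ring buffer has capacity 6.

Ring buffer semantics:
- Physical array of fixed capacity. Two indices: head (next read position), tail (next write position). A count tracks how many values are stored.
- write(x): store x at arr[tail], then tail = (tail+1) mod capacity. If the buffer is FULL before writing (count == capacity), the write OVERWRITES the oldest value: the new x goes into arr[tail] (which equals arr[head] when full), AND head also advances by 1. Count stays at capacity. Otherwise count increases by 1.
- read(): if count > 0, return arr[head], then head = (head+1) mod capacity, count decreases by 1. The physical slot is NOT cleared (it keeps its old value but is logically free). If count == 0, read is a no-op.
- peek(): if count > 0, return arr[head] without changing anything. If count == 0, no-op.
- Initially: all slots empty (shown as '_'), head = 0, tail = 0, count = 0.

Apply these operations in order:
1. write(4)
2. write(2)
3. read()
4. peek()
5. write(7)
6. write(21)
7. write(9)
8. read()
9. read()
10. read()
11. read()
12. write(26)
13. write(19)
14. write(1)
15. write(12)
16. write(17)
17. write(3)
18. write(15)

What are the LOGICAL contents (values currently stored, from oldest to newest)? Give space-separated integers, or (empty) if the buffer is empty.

After op 1 (write(4)): arr=[4 _ _ _ _ _] head=0 tail=1 count=1
After op 2 (write(2)): arr=[4 2 _ _ _ _] head=0 tail=2 count=2
After op 3 (read()): arr=[4 2 _ _ _ _] head=1 tail=2 count=1
After op 4 (peek()): arr=[4 2 _ _ _ _] head=1 tail=2 count=1
After op 5 (write(7)): arr=[4 2 7 _ _ _] head=1 tail=3 count=2
After op 6 (write(21)): arr=[4 2 7 21 _ _] head=1 tail=4 count=3
After op 7 (write(9)): arr=[4 2 7 21 9 _] head=1 tail=5 count=4
After op 8 (read()): arr=[4 2 7 21 9 _] head=2 tail=5 count=3
After op 9 (read()): arr=[4 2 7 21 9 _] head=3 tail=5 count=2
After op 10 (read()): arr=[4 2 7 21 9 _] head=4 tail=5 count=1
After op 11 (read()): arr=[4 2 7 21 9 _] head=5 tail=5 count=0
After op 12 (write(26)): arr=[4 2 7 21 9 26] head=5 tail=0 count=1
After op 13 (write(19)): arr=[19 2 7 21 9 26] head=5 tail=1 count=2
After op 14 (write(1)): arr=[19 1 7 21 9 26] head=5 tail=2 count=3
After op 15 (write(12)): arr=[19 1 12 21 9 26] head=5 tail=3 count=4
After op 16 (write(17)): arr=[19 1 12 17 9 26] head=5 tail=4 count=5
After op 17 (write(3)): arr=[19 1 12 17 3 26] head=5 tail=5 count=6
After op 18 (write(15)): arr=[19 1 12 17 3 15] head=0 tail=0 count=6

Answer: 19 1 12 17 3 15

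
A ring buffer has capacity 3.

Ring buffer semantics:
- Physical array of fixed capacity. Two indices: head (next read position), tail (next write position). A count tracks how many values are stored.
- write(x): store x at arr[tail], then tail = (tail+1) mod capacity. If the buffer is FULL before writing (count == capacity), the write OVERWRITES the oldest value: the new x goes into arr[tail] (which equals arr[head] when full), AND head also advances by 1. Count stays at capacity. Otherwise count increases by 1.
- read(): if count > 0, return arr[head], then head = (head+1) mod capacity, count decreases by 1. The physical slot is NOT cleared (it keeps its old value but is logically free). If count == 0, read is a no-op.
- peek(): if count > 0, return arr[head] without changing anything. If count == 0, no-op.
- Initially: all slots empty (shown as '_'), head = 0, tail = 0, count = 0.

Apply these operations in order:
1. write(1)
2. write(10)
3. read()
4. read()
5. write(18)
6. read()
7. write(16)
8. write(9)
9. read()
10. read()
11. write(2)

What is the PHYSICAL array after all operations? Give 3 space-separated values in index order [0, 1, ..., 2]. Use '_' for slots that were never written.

After op 1 (write(1)): arr=[1 _ _] head=0 tail=1 count=1
After op 2 (write(10)): arr=[1 10 _] head=0 tail=2 count=2
After op 3 (read()): arr=[1 10 _] head=1 tail=2 count=1
After op 4 (read()): arr=[1 10 _] head=2 tail=2 count=0
After op 5 (write(18)): arr=[1 10 18] head=2 tail=0 count=1
After op 6 (read()): arr=[1 10 18] head=0 tail=0 count=0
After op 7 (write(16)): arr=[16 10 18] head=0 tail=1 count=1
After op 8 (write(9)): arr=[16 9 18] head=0 tail=2 count=2
After op 9 (read()): arr=[16 9 18] head=1 tail=2 count=1
After op 10 (read()): arr=[16 9 18] head=2 tail=2 count=0
After op 11 (write(2)): arr=[16 9 2] head=2 tail=0 count=1

Answer: 16 9 2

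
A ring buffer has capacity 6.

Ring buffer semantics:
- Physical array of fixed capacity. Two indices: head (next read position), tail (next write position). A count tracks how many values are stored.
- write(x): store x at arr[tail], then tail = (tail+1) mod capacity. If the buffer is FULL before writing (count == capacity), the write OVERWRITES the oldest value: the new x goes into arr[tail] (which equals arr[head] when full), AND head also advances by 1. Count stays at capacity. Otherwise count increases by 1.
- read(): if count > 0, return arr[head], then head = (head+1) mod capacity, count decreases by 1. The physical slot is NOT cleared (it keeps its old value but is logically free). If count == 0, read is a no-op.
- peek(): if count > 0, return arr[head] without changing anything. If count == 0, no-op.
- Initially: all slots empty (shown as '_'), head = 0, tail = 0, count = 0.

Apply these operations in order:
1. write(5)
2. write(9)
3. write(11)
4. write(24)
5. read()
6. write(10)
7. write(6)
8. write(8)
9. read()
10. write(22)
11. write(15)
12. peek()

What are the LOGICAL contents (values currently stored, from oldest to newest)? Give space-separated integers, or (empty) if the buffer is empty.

After op 1 (write(5)): arr=[5 _ _ _ _ _] head=0 tail=1 count=1
After op 2 (write(9)): arr=[5 9 _ _ _ _] head=0 tail=2 count=2
After op 3 (write(11)): arr=[5 9 11 _ _ _] head=0 tail=3 count=3
After op 4 (write(24)): arr=[5 9 11 24 _ _] head=0 tail=4 count=4
After op 5 (read()): arr=[5 9 11 24 _ _] head=1 tail=4 count=3
After op 6 (write(10)): arr=[5 9 11 24 10 _] head=1 tail=5 count=4
After op 7 (write(6)): arr=[5 9 11 24 10 6] head=1 tail=0 count=5
After op 8 (write(8)): arr=[8 9 11 24 10 6] head=1 tail=1 count=6
After op 9 (read()): arr=[8 9 11 24 10 6] head=2 tail=1 count=5
After op 10 (write(22)): arr=[8 22 11 24 10 6] head=2 tail=2 count=6
After op 11 (write(15)): arr=[8 22 15 24 10 6] head=3 tail=3 count=6
After op 12 (peek()): arr=[8 22 15 24 10 6] head=3 tail=3 count=6

Answer: 24 10 6 8 22 15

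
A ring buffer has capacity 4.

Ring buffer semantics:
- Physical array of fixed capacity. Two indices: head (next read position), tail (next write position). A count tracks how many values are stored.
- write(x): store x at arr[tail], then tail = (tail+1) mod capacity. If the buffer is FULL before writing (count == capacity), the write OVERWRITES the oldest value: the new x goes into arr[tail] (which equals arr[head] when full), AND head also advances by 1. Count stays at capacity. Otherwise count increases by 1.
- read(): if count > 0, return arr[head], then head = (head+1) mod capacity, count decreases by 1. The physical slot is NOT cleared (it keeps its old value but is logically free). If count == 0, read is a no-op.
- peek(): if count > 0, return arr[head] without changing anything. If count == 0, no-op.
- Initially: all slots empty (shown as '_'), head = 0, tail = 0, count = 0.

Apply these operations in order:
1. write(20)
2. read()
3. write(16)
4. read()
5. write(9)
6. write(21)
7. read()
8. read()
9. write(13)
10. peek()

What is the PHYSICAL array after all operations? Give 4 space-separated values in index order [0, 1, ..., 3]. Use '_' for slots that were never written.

Answer: 13 16 9 21

Derivation:
After op 1 (write(20)): arr=[20 _ _ _] head=0 tail=1 count=1
After op 2 (read()): arr=[20 _ _ _] head=1 tail=1 count=0
After op 3 (write(16)): arr=[20 16 _ _] head=1 tail=2 count=1
After op 4 (read()): arr=[20 16 _ _] head=2 tail=2 count=0
After op 5 (write(9)): arr=[20 16 9 _] head=2 tail=3 count=1
After op 6 (write(21)): arr=[20 16 9 21] head=2 tail=0 count=2
After op 7 (read()): arr=[20 16 9 21] head=3 tail=0 count=1
After op 8 (read()): arr=[20 16 9 21] head=0 tail=0 count=0
After op 9 (write(13)): arr=[13 16 9 21] head=0 tail=1 count=1
After op 10 (peek()): arr=[13 16 9 21] head=0 tail=1 count=1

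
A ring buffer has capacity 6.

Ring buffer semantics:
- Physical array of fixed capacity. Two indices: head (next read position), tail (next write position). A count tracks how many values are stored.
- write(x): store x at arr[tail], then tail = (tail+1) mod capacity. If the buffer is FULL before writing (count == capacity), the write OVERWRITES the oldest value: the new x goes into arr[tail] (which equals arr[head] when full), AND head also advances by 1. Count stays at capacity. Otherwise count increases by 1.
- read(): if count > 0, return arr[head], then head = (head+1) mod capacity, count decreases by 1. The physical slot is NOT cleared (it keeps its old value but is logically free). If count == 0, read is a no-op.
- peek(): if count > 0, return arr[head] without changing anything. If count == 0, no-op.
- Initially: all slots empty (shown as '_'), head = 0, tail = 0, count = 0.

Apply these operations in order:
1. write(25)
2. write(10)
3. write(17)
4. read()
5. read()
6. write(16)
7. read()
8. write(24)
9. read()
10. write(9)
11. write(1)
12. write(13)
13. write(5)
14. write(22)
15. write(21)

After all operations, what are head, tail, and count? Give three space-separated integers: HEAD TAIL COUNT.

Answer: 5 5 6

Derivation:
After op 1 (write(25)): arr=[25 _ _ _ _ _] head=0 tail=1 count=1
After op 2 (write(10)): arr=[25 10 _ _ _ _] head=0 tail=2 count=2
After op 3 (write(17)): arr=[25 10 17 _ _ _] head=0 tail=3 count=3
After op 4 (read()): arr=[25 10 17 _ _ _] head=1 tail=3 count=2
After op 5 (read()): arr=[25 10 17 _ _ _] head=2 tail=3 count=1
After op 6 (write(16)): arr=[25 10 17 16 _ _] head=2 tail=4 count=2
After op 7 (read()): arr=[25 10 17 16 _ _] head=3 tail=4 count=1
After op 8 (write(24)): arr=[25 10 17 16 24 _] head=3 tail=5 count=2
After op 9 (read()): arr=[25 10 17 16 24 _] head=4 tail=5 count=1
After op 10 (write(9)): arr=[25 10 17 16 24 9] head=4 tail=0 count=2
After op 11 (write(1)): arr=[1 10 17 16 24 9] head=4 tail=1 count=3
After op 12 (write(13)): arr=[1 13 17 16 24 9] head=4 tail=2 count=4
After op 13 (write(5)): arr=[1 13 5 16 24 9] head=4 tail=3 count=5
After op 14 (write(22)): arr=[1 13 5 22 24 9] head=4 tail=4 count=6
After op 15 (write(21)): arr=[1 13 5 22 21 9] head=5 tail=5 count=6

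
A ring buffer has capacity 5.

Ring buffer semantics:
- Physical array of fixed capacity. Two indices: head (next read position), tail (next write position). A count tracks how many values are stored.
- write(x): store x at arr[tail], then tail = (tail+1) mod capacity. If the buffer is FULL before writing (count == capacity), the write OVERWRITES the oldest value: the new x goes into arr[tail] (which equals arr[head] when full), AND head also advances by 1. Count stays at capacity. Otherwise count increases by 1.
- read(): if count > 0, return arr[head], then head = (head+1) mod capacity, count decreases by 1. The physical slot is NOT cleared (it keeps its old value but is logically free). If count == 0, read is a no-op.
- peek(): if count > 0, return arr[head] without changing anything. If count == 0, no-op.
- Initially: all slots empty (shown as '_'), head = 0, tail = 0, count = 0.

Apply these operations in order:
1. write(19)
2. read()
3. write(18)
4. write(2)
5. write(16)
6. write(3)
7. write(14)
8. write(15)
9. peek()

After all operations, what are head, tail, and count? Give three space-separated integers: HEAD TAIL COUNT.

Answer: 2 2 5

Derivation:
After op 1 (write(19)): arr=[19 _ _ _ _] head=0 tail=1 count=1
After op 2 (read()): arr=[19 _ _ _ _] head=1 tail=1 count=0
After op 3 (write(18)): arr=[19 18 _ _ _] head=1 tail=2 count=1
After op 4 (write(2)): arr=[19 18 2 _ _] head=1 tail=3 count=2
After op 5 (write(16)): arr=[19 18 2 16 _] head=1 tail=4 count=3
After op 6 (write(3)): arr=[19 18 2 16 3] head=1 tail=0 count=4
After op 7 (write(14)): arr=[14 18 2 16 3] head=1 tail=1 count=5
After op 8 (write(15)): arr=[14 15 2 16 3] head=2 tail=2 count=5
After op 9 (peek()): arr=[14 15 2 16 3] head=2 tail=2 count=5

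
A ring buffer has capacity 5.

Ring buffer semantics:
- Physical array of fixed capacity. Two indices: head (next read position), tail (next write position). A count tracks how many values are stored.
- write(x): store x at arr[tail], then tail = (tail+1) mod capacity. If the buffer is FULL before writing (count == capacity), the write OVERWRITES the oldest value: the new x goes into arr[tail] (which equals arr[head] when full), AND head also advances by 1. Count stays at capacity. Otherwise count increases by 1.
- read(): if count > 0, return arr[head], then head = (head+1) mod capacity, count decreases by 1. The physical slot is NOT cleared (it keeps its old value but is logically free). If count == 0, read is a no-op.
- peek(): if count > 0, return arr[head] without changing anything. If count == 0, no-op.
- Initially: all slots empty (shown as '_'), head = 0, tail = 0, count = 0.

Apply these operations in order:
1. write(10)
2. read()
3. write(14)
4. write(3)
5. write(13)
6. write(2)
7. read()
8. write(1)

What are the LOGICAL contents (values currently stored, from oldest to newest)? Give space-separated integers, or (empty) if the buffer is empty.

After op 1 (write(10)): arr=[10 _ _ _ _] head=0 tail=1 count=1
After op 2 (read()): arr=[10 _ _ _ _] head=1 tail=1 count=0
After op 3 (write(14)): arr=[10 14 _ _ _] head=1 tail=2 count=1
After op 4 (write(3)): arr=[10 14 3 _ _] head=1 tail=3 count=2
After op 5 (write(13)): arr=[10 14 3 13 _] head=1 tail=4 count=3
After op 6 (write(2)): arr=[10 14 3 13 2] head=1 tail=0 count=4
After op 7 (read()): arr=[10 14 3 13 2] head=2 tail=0 count=3
After op 8 (write(1)): arr=[1 14 3 13 2] head=2 tail=1 count=4

Answer: 3 13 2 1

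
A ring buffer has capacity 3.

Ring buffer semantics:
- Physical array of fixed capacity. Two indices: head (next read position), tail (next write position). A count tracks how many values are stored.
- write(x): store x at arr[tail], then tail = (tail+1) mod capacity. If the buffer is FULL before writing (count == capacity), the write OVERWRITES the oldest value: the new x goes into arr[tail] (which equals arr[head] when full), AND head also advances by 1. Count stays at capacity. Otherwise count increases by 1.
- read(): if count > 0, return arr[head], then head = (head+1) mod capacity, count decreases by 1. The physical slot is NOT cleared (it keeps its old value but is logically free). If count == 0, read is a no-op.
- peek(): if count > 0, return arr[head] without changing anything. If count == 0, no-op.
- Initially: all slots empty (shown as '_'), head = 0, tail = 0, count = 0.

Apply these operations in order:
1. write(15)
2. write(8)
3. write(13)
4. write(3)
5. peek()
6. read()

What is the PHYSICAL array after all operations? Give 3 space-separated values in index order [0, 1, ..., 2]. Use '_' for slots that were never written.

After op 1 (write(15)): arr=[15 _ _] head=0 tail=1 count=1
After op 2 (write(8)): arr=[15 8 _] head=0 tail=2 count=2
After op 3 (write(13)): arr=[15 8 13] head=0 tail=0 count=3
After op 4 (write(3)): arr=[3 8 13] head=1 tail=1 count=3
After op 5 (peek()): arr=[3 8 13] head=1 tail=1 count=3
After op 6 (read()): arr=[3 8 13] head=2 tail=1 count=2

Answer: 3 8 13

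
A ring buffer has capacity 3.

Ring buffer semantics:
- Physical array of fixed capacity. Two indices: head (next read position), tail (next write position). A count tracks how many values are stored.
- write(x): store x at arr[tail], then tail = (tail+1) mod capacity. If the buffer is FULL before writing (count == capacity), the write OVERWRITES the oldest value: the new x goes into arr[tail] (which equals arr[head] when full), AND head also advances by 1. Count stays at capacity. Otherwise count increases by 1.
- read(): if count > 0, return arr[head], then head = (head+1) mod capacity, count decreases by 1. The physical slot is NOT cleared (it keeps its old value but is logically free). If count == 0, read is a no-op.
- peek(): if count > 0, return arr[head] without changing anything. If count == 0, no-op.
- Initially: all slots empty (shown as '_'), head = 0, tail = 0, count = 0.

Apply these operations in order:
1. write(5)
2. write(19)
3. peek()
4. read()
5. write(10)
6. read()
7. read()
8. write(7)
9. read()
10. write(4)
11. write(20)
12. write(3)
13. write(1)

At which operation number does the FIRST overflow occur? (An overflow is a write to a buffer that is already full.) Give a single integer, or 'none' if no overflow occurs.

Answer: 13

Derivation:
After op 1 (write(5)): arr=[5 _ _] head=0 tail=1 count=1
After op 2 (write(19)): arr=[5 19 _] head=0 tail=2 count=2
After op 3 (peek()): arr=[5 19 _] head=0 tail=2 count=2
After op 4 (read()): arr=[5 19 _] head=1 tail=2 count=1
After op 5 (write(10)): arr=[5 19 10] head=1 tail=0 count=2
After op 6 (read()): arr=[5 19 10] head=2 tail=0 count=1
After op 7 (read()): arr=[5 19 10] head=0 tail=0 count=0
After op 8 (write(7)): arr=[7 19 10] head=0 tail=1 count=1
After op 9 (read()): arr=[7 19 10] head=1 tail=1 count=0
After op 10 (write(4)): arr=[7 4 10] head=1 tail=2 count=1
After op 11 (write(20)): arr=[7 4 20] head=1 tail=0 count=2
After op 12 (write(3)): arr=[3 4 20] head=1 tail=1 count=3
After op 13 (write(1)): arr=[3 1 20] head=2 tail=2 count=3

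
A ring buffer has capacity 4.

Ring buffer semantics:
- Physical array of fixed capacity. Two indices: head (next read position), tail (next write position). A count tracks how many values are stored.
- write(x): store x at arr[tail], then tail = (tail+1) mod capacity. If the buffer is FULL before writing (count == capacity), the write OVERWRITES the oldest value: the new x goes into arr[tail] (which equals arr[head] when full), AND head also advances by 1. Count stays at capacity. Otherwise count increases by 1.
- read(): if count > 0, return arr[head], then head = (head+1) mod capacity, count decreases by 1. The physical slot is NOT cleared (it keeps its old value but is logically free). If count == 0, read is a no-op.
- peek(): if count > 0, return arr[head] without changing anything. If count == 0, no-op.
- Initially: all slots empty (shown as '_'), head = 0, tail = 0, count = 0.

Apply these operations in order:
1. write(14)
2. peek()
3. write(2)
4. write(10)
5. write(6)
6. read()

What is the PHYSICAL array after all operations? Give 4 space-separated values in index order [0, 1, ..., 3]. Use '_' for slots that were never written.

Answer: 14 2 10 6

Derivation:
After op 1 (write(14)): arr=[14 _ _ _] head=0 tail=1 count=1
After op 2 (peek()): arr=[14 _ _ _] head=0 tail=1 count=1
After op 3 (write(2)): arr=[14 2 _ _] head=0 tail=2 count=2
After op 4 (write(10)): arr=[14 2 10 _] head=0 tail=3 count=3
After op 5 (write(6)): arr=[14 2 10 6] head=0 tail=0 count=4
After op 6 (read()): arr=[14 2 10 6] head=1 tail=0 count=3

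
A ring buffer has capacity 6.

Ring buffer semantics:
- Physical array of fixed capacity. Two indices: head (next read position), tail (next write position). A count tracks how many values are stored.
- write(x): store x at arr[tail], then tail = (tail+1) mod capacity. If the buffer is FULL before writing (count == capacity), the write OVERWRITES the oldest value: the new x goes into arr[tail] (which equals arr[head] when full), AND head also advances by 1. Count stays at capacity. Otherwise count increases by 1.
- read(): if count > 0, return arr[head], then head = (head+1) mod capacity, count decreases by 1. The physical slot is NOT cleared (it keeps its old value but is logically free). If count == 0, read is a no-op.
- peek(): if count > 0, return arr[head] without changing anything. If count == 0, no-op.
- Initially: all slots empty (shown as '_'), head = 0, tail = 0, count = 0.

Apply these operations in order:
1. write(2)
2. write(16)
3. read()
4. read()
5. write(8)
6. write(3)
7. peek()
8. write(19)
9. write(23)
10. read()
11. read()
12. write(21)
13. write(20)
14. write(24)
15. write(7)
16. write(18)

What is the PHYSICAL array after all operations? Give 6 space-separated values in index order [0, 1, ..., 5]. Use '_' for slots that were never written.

Answer: 21 20 24 7 18 23

Derivation:
After op 1 (write(2)): arr=[2 _ _ _ _ _] head=0 tail=1 count=1
After op 2 (write(16)): arr=[2 16 _ _ _ _] head=0 tail=2 count=2
After op 3 (read()): arr=[2 16 _ _ _ _] head=1 tail=2 count=1
After op 4 (read()): arr=[2 16 _ _ _ _] head=2 tail=2 count=0
After op 5 (write(8)): arr=[2 16 8 _ _ _] head=2 tail=3 count=1
After op 6 (write(3)): arr=[2 16 8 3 _ _] head=2 tail=4 count=2
After op 7 (peek()): arr=[2 16 8 3 _ _] head=2 tail=4 count=2
After op 8 (write(19)): arr=[2 16 8 3 19 _] head=2 tail=5 count=3
After op 9 (write(23)): arr=[2 16 8 3 19 23] head=2 tail=0 count=4
After op 10 (read()): arr=[2 16 8 3 19 23] head=3 tail=0 count=3
After op 11 (read()): arr=[2 16 8 3 19 23] head=4 tail=0 count=2
After op 12 (write(21)): arr=[21 16 8 3 19 23] head=4 tail=1 count=3
After op 13 (write(20)): arr=[21 20 8 3 19 23] head=4 tail=2 count=4
After op 14 (write(24)): arr=[21 20 24 3 19 23] head=4 tail=3 count=5
After op 15 (write(7)): arr=[21 20 24 7 19 23] head=4 tail=4 count=6
After op 16 (write(18)): arr=[21 20 24 7 18 23] head=5 tail=5 count=6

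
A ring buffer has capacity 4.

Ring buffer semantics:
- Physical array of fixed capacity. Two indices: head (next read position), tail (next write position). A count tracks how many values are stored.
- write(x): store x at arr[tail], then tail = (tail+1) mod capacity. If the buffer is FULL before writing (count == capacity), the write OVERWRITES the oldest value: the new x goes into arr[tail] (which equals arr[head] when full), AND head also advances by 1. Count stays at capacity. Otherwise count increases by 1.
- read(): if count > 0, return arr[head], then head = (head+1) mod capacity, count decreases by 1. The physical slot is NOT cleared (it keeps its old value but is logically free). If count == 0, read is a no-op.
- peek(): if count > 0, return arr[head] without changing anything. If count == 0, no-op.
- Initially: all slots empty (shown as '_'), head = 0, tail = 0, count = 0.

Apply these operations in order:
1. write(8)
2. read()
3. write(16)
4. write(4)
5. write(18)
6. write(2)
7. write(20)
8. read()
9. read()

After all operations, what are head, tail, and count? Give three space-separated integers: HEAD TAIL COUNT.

Answer: 0 2 2

Derivation:
After op 1 (write(8)): arr=[8 _ _ _] head=0 tail=1 count=1
After op 2 (read()): arr=[8 _ _ _] head=1 tail=1 count=0
After op 3 (write(16)): arr=[8 16 _ _] head=1 tail=2 count=1
After op 4 (write(4)): arr=[8 16 4 _] head=1 tail=3 count=2
After op 5 (write(18)): arr=[8 16 4 18] head=1 tail=0 count=3
After op 6 (write(2)): arr=[2 16 4 18] head=1 tail=1 count=4
After op 7 (write(20)): arr=[2 20 4 18] head=2 tail=2 count=4
After op 8 (read()): arr=[2 20 4 18] head=3 tail=2 count=3
After op 9 (read()): arr=[2 20 4 18] head=0 tail=2 count=2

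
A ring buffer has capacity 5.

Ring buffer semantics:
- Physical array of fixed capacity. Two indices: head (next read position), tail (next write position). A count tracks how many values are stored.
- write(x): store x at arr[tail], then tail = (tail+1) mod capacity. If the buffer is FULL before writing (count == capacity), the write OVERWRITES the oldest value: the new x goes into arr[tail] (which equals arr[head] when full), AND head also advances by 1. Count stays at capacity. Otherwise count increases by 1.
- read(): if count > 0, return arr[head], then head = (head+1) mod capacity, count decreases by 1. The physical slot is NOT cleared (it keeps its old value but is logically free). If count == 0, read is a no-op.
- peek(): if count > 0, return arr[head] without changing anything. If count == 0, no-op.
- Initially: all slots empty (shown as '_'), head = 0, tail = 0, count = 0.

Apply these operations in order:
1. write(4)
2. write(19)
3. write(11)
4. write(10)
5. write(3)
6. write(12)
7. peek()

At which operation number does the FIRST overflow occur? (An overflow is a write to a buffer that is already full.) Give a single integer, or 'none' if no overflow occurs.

Answer: 6

Derivation:
After op 1 (write(4)): arr=[4 _ _ _ _] head=0 tail=1 count=1
After op 2 (write(19)): arr=[4 19 _ _ _] head=0 tail=2 count=2
After op 3 (write(11)): arr=[4 19 11 _ _] head=0 tail=3 count=3
After op 4 (write(10)): arr=[4 19 11 10 _] head=0 tail=4 count=4
After op 5 (write(3)): arr=[4 19 11 10 3] head=0 tail=0 count=5
After op 6 (write(12)): arr=[12 19 11 10 3] head=1 tail=1 count=5
After op 7 (peek()): arr=[12 19 11 10 3] head=1 tail=1 count=5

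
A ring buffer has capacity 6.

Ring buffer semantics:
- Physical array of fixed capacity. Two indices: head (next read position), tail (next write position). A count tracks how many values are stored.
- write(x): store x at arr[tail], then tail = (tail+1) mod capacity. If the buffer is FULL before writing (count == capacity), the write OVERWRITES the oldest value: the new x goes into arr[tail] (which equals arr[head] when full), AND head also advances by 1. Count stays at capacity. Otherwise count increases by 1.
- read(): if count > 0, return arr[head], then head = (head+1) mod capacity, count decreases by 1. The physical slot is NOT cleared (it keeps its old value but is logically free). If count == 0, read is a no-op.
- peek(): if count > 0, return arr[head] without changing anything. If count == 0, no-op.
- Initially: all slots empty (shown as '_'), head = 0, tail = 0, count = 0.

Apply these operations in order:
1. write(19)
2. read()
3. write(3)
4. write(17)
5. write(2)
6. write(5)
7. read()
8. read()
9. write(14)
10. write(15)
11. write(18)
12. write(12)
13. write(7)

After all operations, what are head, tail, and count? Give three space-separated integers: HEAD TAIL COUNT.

After op 1 (write(19)): arr=[19 _ _ _ _ _] head=0 tail=1 count=1
After op 2 (read()): arr=[19 _ _ _ _ _] head=1 tail=1 count=0
After op 3 (write(3)): arr=[19 3 _ _ _ _] head=1 tail=2 count=1
After op 4 (write(17)): arr=[19 3 17 _ _ _] head=1 tail=3 count=2
After op 5 (write(2)): arr=[19 3 17 2 _ _] head=1 tail=4 count=3
After op 6 (write(5)): arr=[19 3 17 2 5 _] head=1 tail=5 count=4
After op 7 (read()): arr=[19 3 17 2 5 _] head=2 tail=5 count=3
After op 8 (read()): arr=[19 3 17 2 5 _] head=3 tail=5 count=2
After op 9 (write(14)): arr=[19 3 17 2 5 14] head=3 tail=0 count=3
After op 10 (write(15)): arr=[15 3 17 2 5 14] head=3 tail=1 count=4
After op 11 (write(18)): arr=[15 18 17 2 5 14] head=3 tail=2 count=5
After op 12 (write(12)): arr=[15 18 12 2 5 14] head=3 tail=3 count=6
After op 13 (write(7)): arr=[15 18 12 7 5 14] head=4 tail=4 count=6

Answer: 4 4 6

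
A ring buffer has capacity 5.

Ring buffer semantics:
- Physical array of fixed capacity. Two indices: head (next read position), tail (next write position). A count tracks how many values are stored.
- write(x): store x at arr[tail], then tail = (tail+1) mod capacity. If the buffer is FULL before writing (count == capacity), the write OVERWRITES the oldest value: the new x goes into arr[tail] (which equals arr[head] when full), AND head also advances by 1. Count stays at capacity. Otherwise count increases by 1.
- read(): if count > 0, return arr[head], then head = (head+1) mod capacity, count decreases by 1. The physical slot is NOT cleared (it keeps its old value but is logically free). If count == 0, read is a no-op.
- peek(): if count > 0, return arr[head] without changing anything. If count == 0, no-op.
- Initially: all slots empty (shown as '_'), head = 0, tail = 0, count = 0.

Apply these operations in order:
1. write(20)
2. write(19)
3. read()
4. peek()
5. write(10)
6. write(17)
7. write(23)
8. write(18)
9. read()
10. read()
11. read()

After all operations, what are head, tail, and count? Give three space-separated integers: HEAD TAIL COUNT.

After op 1 (write(20)): arr=[20 _ _ _ _] head=0 tail=1 count=1
After op 2 (write(19)): arr=[20 19 _ _ _] head=0 tail=2 count=2
After op 3 (read()): arr=[20 19 _ _ _] head=1 tail=2 count=1
After op 4 (peek()): arr=[20 19 _ _ _] head=1 tail=2 count=1
After op 5 (write(10)): arr=[20 19 10 _ _] head=1 tail=3 count=2
After op 6 (write(17)): arr=[20 19 10 17 _] head=1 tail=4 count=3
After op 7 (write(23)): arr=[20 19 10 17 23] head=1 tail=0 count=4
After op 8 (write(18)): arr=[18 19 10 17 23] head=1 tail=1 count=5
After op 9 (read()): arr=[18 19 10 17 23] head=2 tail=1 count=4
After op 10 (read()): arr=[18 19 10 17 23] head=3 tail=1 count=3
After op 11 (read()): arr=[18 19 10 17 23] head=4 tail=1 count=2

Answer: 4 1 2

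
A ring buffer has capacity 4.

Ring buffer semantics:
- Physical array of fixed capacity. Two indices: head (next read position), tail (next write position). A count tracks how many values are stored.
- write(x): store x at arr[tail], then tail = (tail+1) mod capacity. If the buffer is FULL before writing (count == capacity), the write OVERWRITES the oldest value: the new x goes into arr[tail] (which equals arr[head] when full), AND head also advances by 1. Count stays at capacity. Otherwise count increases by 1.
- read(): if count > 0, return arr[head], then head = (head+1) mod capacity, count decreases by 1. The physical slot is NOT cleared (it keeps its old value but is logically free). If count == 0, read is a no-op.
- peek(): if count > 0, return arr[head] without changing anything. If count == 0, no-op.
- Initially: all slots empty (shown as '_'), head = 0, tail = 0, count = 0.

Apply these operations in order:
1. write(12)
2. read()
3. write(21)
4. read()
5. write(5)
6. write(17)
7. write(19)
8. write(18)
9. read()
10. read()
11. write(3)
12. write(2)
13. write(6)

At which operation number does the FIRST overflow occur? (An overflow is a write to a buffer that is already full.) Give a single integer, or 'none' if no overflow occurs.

After op 1 (write(12)): arr=[12 _ _ _] head=0 tail=1 count=1
After op 2 (read()): arr=[12 _ _ _] head=1 tail=1 count=0
After op 3 (write(21)): arr=[12 21 _ _] head=1 tail=2 count=1
After op 4 (read()): arr=[12 21 _ _] head=2 tail=2 count=0
After op 5 (write(5)): arr=[12 21 5 _] head=2 tail=3 count=1
After op 6 (write(17)): arr=[12 21 5 17] head=2 tail=0 count=2
After op 7 (write(19)): arr=[19 21 5 17] head=2 tail=1 count=3
After op 8 (write(18)): arr=[19 18 5 17] head=2 tail=2 count=4
After op 9 (read()): arr=[19 18 5 17] head=3 tail=2 count=3
After op 10 (read()): arr=[19 18 5 17] head=0 tail=2 count=2
After op 11 (write(3)): arr=[19 18 3 17] head=0 tail=3 count=3
After op 12 (write(2)): arr=[19 18 3 2] head=0 tail=0 count=4
After op 13 (write(6)): arr=[6 18 3 2] head=1 tail=1 count=4

Answer: 13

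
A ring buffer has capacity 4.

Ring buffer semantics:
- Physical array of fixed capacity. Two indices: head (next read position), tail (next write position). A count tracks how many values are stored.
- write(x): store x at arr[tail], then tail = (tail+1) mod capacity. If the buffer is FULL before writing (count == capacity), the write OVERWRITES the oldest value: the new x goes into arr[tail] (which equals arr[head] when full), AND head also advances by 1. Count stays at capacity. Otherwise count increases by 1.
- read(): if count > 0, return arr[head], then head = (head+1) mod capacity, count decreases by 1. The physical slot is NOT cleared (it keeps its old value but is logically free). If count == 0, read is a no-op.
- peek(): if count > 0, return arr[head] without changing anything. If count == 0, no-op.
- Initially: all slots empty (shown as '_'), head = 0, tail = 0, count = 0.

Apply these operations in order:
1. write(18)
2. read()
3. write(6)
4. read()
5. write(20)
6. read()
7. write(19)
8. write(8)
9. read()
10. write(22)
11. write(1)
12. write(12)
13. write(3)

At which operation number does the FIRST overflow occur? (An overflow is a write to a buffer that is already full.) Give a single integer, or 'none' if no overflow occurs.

Answer: 13

Derivation:
After op 1 (write(18)): arr=[18 _ _ _] head=0 tail=1 count=1
After op 2 (read()): arr=[18 _ _ _] head=1 tail=1 count=0
After op 3 (write(6)): arr=[18 6 _ _] head=1 tail=2 count=1
After op 4 (read()): arr=[18 6 _ _] head=2 tail=2 count=0
After op 5 (write(20)): arr=[18 6 20 _] head=2 tail=3 count=1
After op 6 (read()): arr=[18 6 20 _] head=3 tail=3 count=0
After op 7 (write(19)): arr=[18 6 20 19] head=3 tail=0 count=1
After op 8 (write(8)): arr=[8 6 20 19] head=3 tail=1 count=2
After op 9 (read()): arr=[8 6 20 19] head=0 tail=1 count=1
After op 10 (write(22)): arr=[8 22 20 19] head=0 tail=2 count=2
After op 11 (write(1)): arr=[8 22 1 19] head=0 tail=3 count=3
After op 12 (write(12)): arr=[8 22 1 12] head=0 tail=0 count=4
After op 13 (write(3)): arr=[3 22 1 12] head=1 tail=1 count=4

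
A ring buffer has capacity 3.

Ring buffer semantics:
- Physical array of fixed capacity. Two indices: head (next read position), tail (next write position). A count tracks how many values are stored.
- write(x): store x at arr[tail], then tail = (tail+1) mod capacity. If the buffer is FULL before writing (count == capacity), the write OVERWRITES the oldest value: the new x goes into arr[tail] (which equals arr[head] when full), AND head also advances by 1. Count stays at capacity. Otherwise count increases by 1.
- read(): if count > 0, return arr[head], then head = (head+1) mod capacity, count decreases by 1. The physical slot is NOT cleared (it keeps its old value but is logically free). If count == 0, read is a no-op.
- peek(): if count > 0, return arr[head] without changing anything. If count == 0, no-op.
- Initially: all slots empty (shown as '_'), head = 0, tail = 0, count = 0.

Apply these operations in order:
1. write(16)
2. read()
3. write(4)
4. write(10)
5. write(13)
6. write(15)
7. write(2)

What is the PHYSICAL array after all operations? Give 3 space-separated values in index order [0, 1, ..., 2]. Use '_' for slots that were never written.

Answer: 13 15 2

Derivation:
After op 1 (write(16)): arr=[16 _ _] head=0 tail=1 count=1
After op 2 (read()): arr=[16 _ _] head=1 tail=1 count=0
After op 3 (write(4)): arr=[16 4 _] head=1 tail=2 count=1
After op 4 (write(10)): arr=[16 4 10] head=1 tail=0 count=2
After op 5 (write(13)): arr=[13 4 10] head=1 tail=1 count=3
After op 6 (write(15)): arr=[13 15 10] head=2 tail=2 count=3
After op 7 (write(2)): arr=[13 15 2] head=0 tail=0 count=3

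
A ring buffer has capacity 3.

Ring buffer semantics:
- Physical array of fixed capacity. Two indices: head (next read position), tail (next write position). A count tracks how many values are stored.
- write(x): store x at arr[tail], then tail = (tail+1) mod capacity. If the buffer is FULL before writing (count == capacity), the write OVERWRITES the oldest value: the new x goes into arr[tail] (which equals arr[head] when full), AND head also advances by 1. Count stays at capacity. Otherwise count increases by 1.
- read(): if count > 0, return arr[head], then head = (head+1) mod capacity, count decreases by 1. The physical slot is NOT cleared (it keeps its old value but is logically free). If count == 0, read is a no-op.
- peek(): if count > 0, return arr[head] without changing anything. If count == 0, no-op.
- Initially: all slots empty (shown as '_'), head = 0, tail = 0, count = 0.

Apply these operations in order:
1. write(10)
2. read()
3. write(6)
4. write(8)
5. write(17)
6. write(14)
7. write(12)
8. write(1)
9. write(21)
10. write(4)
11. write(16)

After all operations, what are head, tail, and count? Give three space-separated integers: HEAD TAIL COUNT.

After op 1 (write(10)): arr=[10 _ _] head=0 tail=1 count=1
After op 2 (read()): arr=[10 _ _] head=1 tail=1 count=0
After op 3 (write(6)): arr=[10 6 _] head=1 tail=2 count=1
After op 4 (write(8)): arr=[10 6 8] head=1 tail=0 count=2
After op 5 (write(17)): arr=[17 6 8] head=1 tail=1 count=3
After op 6 (write(14)): arr=[17 14 8] head=2 tail=2 count=3
After op 7 (write(12)): arr=[17 14 12] head=0 tail=0 count=3
After op 8 (write(1)): arr=[1 14 12] head=1 tail=1 count=3
After op 9 (write(21)): arr=[1 21 12] head=2 tail=2 count=3
After op 10 (write(4)): arr=[1 21 4] head=0 tail=0 count=3
After op 11 (write(16)): arr=[16 21 4] head=1 tail=1 count=3

Answer: 1 1 3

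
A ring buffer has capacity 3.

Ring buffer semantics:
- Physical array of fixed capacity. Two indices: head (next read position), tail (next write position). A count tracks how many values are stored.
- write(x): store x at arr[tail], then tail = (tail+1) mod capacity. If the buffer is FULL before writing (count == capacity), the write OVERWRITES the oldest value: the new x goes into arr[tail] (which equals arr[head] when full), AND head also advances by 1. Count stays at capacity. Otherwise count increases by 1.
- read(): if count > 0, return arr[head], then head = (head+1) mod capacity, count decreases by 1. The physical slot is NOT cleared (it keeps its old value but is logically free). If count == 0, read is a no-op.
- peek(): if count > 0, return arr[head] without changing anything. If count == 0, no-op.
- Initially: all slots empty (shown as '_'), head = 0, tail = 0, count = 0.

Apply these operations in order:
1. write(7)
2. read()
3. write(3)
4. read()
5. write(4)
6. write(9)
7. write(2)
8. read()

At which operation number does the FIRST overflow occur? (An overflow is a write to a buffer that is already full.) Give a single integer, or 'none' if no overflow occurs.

After op 1 (write(7)): arr=[7 _ _] head=0 tail=1 count=1
After op 2 (read()): arr=[7 _ _] head=1 tail=1 count=0
After op 3 (write(3)): arr=[7 3 _] head=1 tail=2 count=1
After op 4 (read()): arr=[7 3 _] head=2 tail=2 count=0
After op 5 (write(4)): arr=[7 3 4] head=2 tail=0 count=1
After op 6 (write(9)): arr=[9 3 4] head=2 tail=1 count=2
After op 7 (write(2)): arr=[9 2 4] head=2 tail=2 count=3
After op 8 (read()): arr=[9 2 4] head=0 tail=2 count=2

Answer: none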